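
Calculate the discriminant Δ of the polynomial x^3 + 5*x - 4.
Δ = -932

For a depressed cubic x^3 + p x + q the discriminant is Δ = -4 p^3 - 27 q^2 = -4*(5)^3 - 27*(-4)^2 = -500 - 432 = -932.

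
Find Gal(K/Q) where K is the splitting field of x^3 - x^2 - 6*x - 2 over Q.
Gal(K/Q) = S_3 (symmetric group of order 6)

Compute the discriminant of x^3 + (-1)*x^2 + (-6)*x + (-2): Δ = 568. Since Δ is not a rational square, the Galois group is not contained in A_3; it must be the full S_3 (irreducibility of the cubic rules out anything smaller).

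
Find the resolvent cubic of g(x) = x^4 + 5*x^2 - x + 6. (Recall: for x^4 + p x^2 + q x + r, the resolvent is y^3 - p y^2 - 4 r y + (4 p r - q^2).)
h(y) = y^3 - 5*y^2 - 24*y + 119

Identify coefficients: p = 5, q = -1, r = 6.
Plug into h(y) = y^3 - p y^2 - 4 r y + (4 p r - q^2):
  h(y) = y^3 - (5) y^2 - 4*(6) y + (4*(5)*(6) - (-1)^2)
       = y^3 + (-5) y^2 + (-24) y + (119).
Simplifying: h(y) = y^3 - 5*y^2 - 24*y + 119.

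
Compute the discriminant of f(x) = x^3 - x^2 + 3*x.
Δ = -99

For x^3 + a x^2 + b x + c the discriminant is Δ = 18 a b c - 4 a^3 c + a^2 b^2 - 4 b^3 - 27 c^2.
Plug a = -1, b = 3, c = 0:
  18*(-1)*(3)*(0) - 4*(-1)^3*(0) + (-1)^2*(3)^2 - 4*(3)^3 - 27*(0)^2
  = 0 + (0) + 9 + (-108) + (0)
  = -99.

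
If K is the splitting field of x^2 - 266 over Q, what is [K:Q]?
[K:Q] = 2

The polynomial x^2 - 266 is irreducible over Q since 266 is not a perfect square. Its splitting field is Q(sqrt(266)), which has degree 2 over Q.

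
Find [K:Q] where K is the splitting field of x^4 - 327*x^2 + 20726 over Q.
[K:Q] = 4

f factors as (x^2 - 86)(x^2 - 241); the splitting field is K = Q(sqrt(86), sqrt(241)). Since 86, 241, and 20726 are all non-squares in Q, the three subfields Q(sqrt(86)), Q(sqrt(241)), Q(sqrt(20726)) are distinct degree-2 extensions, so [K:Q] = 4 (Klein four Galois group).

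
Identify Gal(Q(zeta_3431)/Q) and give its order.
|Gal(Q(zeta_3431)/Q)| = phi(3431) = 3312; group ≅ (Z/3431Z)^* ≅ Z/46Z × Z/72Z

The n-th cyclotomic polynomial Φ_3431(x) is the minimal polynomial of zeta_3431 over Q and has degree phi(3431) = 3312. So Q(zeta_3431) is a degree-3312 Galois extension with Galois group (Z/3431Z)^*. By CRT, (Z/3431Z)^* ≅ (Z/47Z)^* × (Z/73Z)^*. Each prime-power unit group is (Z/47Z)^* ≅ Z/46Z; (Z/73Z)^* ≅ Z/72Z. Hence Gal(Q(zeta_3431)/Q) ≅ Z/46Z × Z/72Z.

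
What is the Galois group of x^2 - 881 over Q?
Gal(K/Q) = Z/2Z (cyclic of order 2)

x^2 - 881 is irreducible over Q since 881 is not a rational square. The splitting field Q(sqrt(881)) has degree 2 over Q, and its unique nontrivial automorphism is sqrt(881) ↦ -sqrt(881). Hence Gal(Q(sqrt(881))/Q) = Z/2Z.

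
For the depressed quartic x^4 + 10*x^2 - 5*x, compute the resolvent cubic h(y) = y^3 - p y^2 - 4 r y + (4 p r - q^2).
h(y) = y^3 - 10*y^2 - 25

Identify coefficients: p = 10, q = -5, r = 0.
Plug into h(y) = y^3 - p y^2 - 4 r y + (4 p r - q^2):
  h(y) = y^3 - (10) y^2 - 4*(0) y + (4*(10)*(0) - (-5)^2)
       = y^3 + (-10) y^2 + (0) y + (-25).
Simplifying: h(y) = y^3 - 10*y^2 - 25.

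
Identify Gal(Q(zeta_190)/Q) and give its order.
|Gal(Q(zeta_190)/Q)| = phi(190) = 72; group ≅ (Z/190Z)^* ≅ Z/4Z × Z/18Z

The n-th cyclotomic polynomial Φ_190(x) is the minimal polynomial of zeta_190 over Q and has degree phi(190) = 72. So Q(zeta_190) is a degree-72 Galois extension with Galois group (Z/190Z)^*. By CRT, (Z/190Z)^* ≅ (Z/2Z)^* × (Z/5Z)^* × (Z/19Z)^*. Each prime-power unit group is (Z/2Z)^* ≅ trivial group (order 1); (Z/5Z)^* ≅ Z/4Z; (Z/19Z)^* ≅ Z/18Z. Hence Gal(Q(zeta_190)/Q) ≅ Z/4Z × Z/18Z.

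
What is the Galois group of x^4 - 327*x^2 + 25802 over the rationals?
Gal(K/Q) = V_4 (Klein four-group, Z/2Z × Z/2Z)

f factors as (x^2 - 133)(x^2 - 194), so the splitting field is K = Q(sqrt(133), sqrt(194)). The elements 133, 194, 25802 are all non-squares in Q, so sqrt(133) and sqrt(194) generate independent quadratic extensions. Thus [K:Q] = 4 and Gal(K/Q) is generated by the two order-2 automorphisms sqrt(133) ↦ -sqrt(133) and sqrt(194) ↦ -sqrt(194), giving V_4.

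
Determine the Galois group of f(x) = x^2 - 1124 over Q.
Gal(K/Q) = Z/2Z (cyclic of order 2)

x^2 - 1124 is irreducible over Q since 1124 is not a rational square. The splitting field Q(sqrt(1124)) has degree 2 over Q, and its unique nontrivial automorphism is sqrt(1124) ↦ -sqrt(1124). Hence Gal(Q(sqrt(1124))/Q) = Z/2Z.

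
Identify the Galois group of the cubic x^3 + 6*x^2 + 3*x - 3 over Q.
Gal(K/Q) = S_3 (symmetric group of order 6)

Compute the discriminant of x^3 + (6)*x^2 + (3)*x + (-3): Δ = 1593. Since Δ is not a rational square, the Galois group is not contained in A_3; it must be the full S_3 (irreducibility of the cubic rules out anything smaller).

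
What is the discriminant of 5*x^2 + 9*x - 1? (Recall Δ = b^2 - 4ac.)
Δ = 101

For a quadratic a x^2 + b x + c the discriminant is Δ = b^2 - 4ac = (9)^2 - 4*(5)*(-1) = 81 - (-20) = 101.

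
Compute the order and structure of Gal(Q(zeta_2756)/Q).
|Gal(Q(zeta_2756)/Q)| = phi(2756) = 1248; group ≅ (Z/2756Z)^* ≅ Z/2Z × Z/12Z × Z/52Z

The n-th cyclotomic polynomial Φ_2756(x) is the minimal polynomial of zeta_2756 over Q and has degree phi(2756) = 1248. So Q(zeta_2756) is a degree-1248 Galois extension with Galois group (Z/2756Z)^*. By CRT, (Z/2756Z)^* ≅ (Z/4Z)^* × (Z/13Z)^* × (Z/53Z)^*. Each prime-power unit group is (Z/4Z)^* ≅ Z/2Z; (Z/13Z)^* ≅ Z/12Z; (Z/53Z)^* ≅ Z/52Z. Hence Gal(Q(zeta_2756)/Q) ≅ Z/2Z × Z/12Z × Z/52Z.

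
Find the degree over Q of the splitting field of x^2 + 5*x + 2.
[K:Q] = 2

The discriminant of x^2 + (5)*x + (2) is b^2 - 4c = 25 - (8) = 17. Since 17 is not a perfect square in Q, the polynomial is irreducible over Q. Its two roots generate a degree-2 extension, so [K:Q] = 2.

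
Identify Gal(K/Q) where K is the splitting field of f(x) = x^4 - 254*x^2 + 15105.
Gal(K/Q) = V_4 (Klein four-group, Z/2Z × Z/2Z)

f factors as (x^2 - 159)(x^2 - 95), so the splitting field is K = Q(sqrt(159), sqrt(95)). The elements 159, 95, 15105 are all non-squares in Q, so sqrt(159) and sqrt(95) generate independent quadratic extensions. Thus [K:Q] = 4 and Gal(K/Q) is generated by the two order-2 automorphisms sqrt(159) ↦ -sqrt(159) and sqrt(95) ↦ -sqrt(95), giving V_4.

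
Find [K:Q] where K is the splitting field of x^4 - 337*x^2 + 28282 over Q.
[K:Q] = 4

f factors as (x^2 - 158)(x^2 - 179); the splitting field is K = Q(sqrt(158), sqrt(179)). Since 158, 179, and 28282 are all non-squares in Q, the three subfields Q(sqrt(158)), Q(sqrt(179)), Q(sqrt(28282)) are distinct degree-2 extensions, so [K:Q] = 4 (Klein four Galois group).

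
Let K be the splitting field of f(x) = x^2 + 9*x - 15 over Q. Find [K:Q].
[K:Q] = 2

The discriminant of x^2 + (9)*x + (-15) is b^2 - 4c = 81 - (-60) = 141. Since 141 is not a perfect square in Q, the polynomial is irreducible over Q. Its two roots generate a degree-2 extension, so [K:Q] = 2.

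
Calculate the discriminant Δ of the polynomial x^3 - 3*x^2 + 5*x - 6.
Δ = -275

For x^3 + a x^2 + b x + c the discriminant is Δ = 18 a b c - 4 a^3 c + a^2 b^2 - 4 b^3 - 27 c^2.
Plug a = -3, b = 5, c = -6:
  18*(-3)*(5)*(-6) - 4*(-3)^3*(-6) + (-3)^2*(5)^2 - 4*(5)^3 - 27*(-6)^2
  = 1620 + (-648) + 225 + (-500) + (-972)
  = -275.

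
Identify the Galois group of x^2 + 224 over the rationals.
Gal(K/Q) = Z/2Z (cyclic of order 2)

x^2 + 224 is irreducible over Q since -224 is not a rational square. The splitting field Q(sqrt(-224)) has degree 2 over Q, and its unique nontrivial automorphism is sqrt(-224) ↦ -sqrt(-224). Hence Gal(Q(sqrt(-224))/Q) = Z/2Z.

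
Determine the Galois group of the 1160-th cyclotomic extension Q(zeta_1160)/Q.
|Gal(Q(zeta_1160)/Q)| = phi(1160) = 448; group ≅ (Z/1160Z)^* ≅ Z/2Z × Z/2Z × Z/4Z × Z/28Z

The n-th cyclotomic polynomial Φ_1160(x) is the minimal polynomial of zeta_1160 over Q and has degree phi(1160) = 448. So Q(zeta_1160) is a degree-448 Galois extension with Galois group (Z/1160Z)^*. By CRT, (Z/1160Z)^* ≅ (Z/8Z)^* × (Z/5Z)^* × (Z/29Z)^*. Each prime-power unit group is (Z/8Z)^* ≅ Z/2Z × Z/2Z; (Z/5Z)^* ≅ Z/4Z; (Z/29Z)^* ≅ Z/28Z. Hence Gal(Q(zeta_1160)/Q) ≅ Z/2Z × Z/2Z × Z/4Z × Z/28Z.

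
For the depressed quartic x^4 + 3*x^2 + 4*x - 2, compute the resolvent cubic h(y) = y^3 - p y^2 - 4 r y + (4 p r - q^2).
h(y) = y^3 - 3*y^2 + 8*y - 40

Identify coefficients: p = 3, q = 4, r = -2.
Plug into h(y) = y^3 - p y^2 - 4 r y + (4 p r - q^2):
  h(y) = y^3 - (3) y^2 - 4*(-2) y + (4*(3)*(-2) - (4)^2)
       = y^3 + (-3) y^2 + (8) y + (-40).
Simplifying: h(y) = y^3 - 3*y^2 + 8*y - 40.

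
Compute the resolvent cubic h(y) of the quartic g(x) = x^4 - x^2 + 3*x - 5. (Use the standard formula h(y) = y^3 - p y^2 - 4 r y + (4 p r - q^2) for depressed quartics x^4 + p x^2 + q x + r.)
h(y) = y^3 + y^2 + 20*y + 11

Identify coefficients: p = -1, q = 3, r = -5.
Plug into h(y) = y^3 - p y^2 - 4 r y + (4 p r - q^2):
  h(y) = y^3 - (-1) y^2 - 4*(-5) y + (4*(-1)*(-5) - (3)^2)
       = y^3 + (1) y^2 + (20) y + (11).
Simplifying: h(y) = y^3 + y^2 + 20*y + 11.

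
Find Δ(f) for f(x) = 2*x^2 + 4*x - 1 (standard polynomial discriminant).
Δ = 24

For a quadratic a x^2 + b x + c the discriminant is Δ = b^2 - 4ac = (4)^2 - 4*(2)*(-1) = 16 - (-8) = 24.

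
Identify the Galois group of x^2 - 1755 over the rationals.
Gal(K/Q) = Z/2Z (cyclic of order 2)

x^2 - 1755 is irreducible over Q since 1755 is not a rational square. The splitting field Q(sqrt(1755)) has degree 2 over Q, and its unique nontrivial automorphism is sqrt(1755) ↦ -sqrt(1755). Hence Gal(Q(sqrt(1755))/Q) = Z/2Z.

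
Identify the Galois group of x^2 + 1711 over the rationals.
Gal(K/Q) = Z/2Z (cyclic of order 2)

x^2 + 1711 is irreducible over Q since -1711 is not a rational square. The splitting field Q(sqrt(-1711)) has degree 2 over Q, and its unique nontrivial automorphism is sqrt(-1711) ↦ -sqrt(-1711). Hence Gal(Q(sqrt(-1711))/Q) = Z/2Z.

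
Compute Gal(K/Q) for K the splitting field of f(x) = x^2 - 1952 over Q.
Gal(K/Q) = Z/2Z (cyclic of order 2)

x^2 - 1952 is irreducible over Q since 1952 is not a rational square. The splitting field Q(sqrt(1952)) has degree 2 over Q, and its unique nontrivial automorphism is sqrt(1952) ↦ -sqrt(1952). Hence Gal(Q(sqrt(1952))/Q) = Z/2Z.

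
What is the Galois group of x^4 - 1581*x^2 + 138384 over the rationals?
Gal(K/Q) = Z/2Z (cyclic of order 2)

f factors as (x^2 - 1488)(x^2 - 93), so the splitting field is K = Q(sqrt(1488), sqrt(93)). The squarefree part of 1488 is 93 and the squarefree part of 93 is also 93, so sqrt(1488) and sqrt(93) are both rational multiples of sqrt(93). Hence Q(sqrt(1488)) = Q(sqrt(93)) = Q(sqrt(93)), and the splitting field collapses to a single degree-2 extension with Galois group Z/2Z.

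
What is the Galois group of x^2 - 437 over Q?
Gal(K/Q) = Z/2Z (cyclic of order 2)

x^2 - 437 is irreducible over Q since 437 is not a rational square. The splitting field Q(sqrt(437)) has degree 2 over Q, and its unique nontrivial automorphism is sqrt(437) ↦ -sqrt(437). Hence Gal(Q(sqrt(437))/Q) = Z/2Z.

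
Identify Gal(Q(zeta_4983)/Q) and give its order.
|Gal(Q(zeta_4983)/Q)| = phi(4983) = 3000; group ≅ (Z/4983Z)^* ≅ Z/2Z × Z/10Z × Z/150Z

The n-th cyclotomic polynomial Φ_4983(x) is the minimal polynomial of zeta_4983 over Q and has degree phi(4983) = 3000. So Q(zeta_4983) is a degree-3000 Galois extension with Galois group (Z/4983Z)^*. By CRT, (Z/4983Z)^* ≅ (Z/3Z)^* × (Z/11Z)^* × (Z/151Z)^*. Each prime-power unit group is (Z/3Z)^* ≅ Z/2Z; (Z/11Z)^* ≅ Z/10Z; (Z/151Z)^* ≅ Z/150Z. Hence Gal(Q(zeta_4983)/Q) ≅ Z/2Z × Z/10Z × Z/150Z.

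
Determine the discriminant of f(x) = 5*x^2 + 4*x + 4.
Δ = -64

For a quadratic a x^2 + b x + c the discriminant is Δ = b^2 - 4ac = (4)^2 - 4*(5)*(4) = 16 - (80) = -64.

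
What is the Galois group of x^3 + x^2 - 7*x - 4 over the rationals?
Gal(K/Q) = S_3 (symmetric group of order 6)

Compute the discriminant of x^3 + (1)*x^2 + (-7)*x + (-4): Δ = 1509. Since Δ is not a rational square, the Galois group is not contained in A_3; it must be the full S_3 (irreducibility of the cubic rules out anything smaller).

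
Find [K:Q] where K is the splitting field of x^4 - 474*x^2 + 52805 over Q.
[K:Q] = 4

f factors as (x^2 - 295)(x^2 - 179); the splitting field is K = Q(sqrt(295), sqrt(179)). Since 295, 179, and 52805 are all non-squares in Q, the three subfields Q(sqrt(295)), Q(sqrt(179)), Q(sqrt(52805)) are distinct degree-2 extensions, so [K:Q] = 4 (Klein four Galois group).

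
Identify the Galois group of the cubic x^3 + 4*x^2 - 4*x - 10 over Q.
Gal(K/Q) = S_3 (symmetric group of order 6)

Compute the discriminant of x^3 + (4)*x^2 + (-4)*x + (-10): Δ = 3252. Since Δ is not a rational square, the Galois group is not contained in A_3; it must be the full S_3 (irreducibility of the cubic rules out anything smaller).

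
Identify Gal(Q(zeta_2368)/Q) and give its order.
|Gal(Q(zeta_2368)/Q)| = phi(2368) = 1152; group ≅ (Z/2368Z)^* ≅ Z/2Z × Z/16Z × Z/36Z

The n-th cyclotomic polynomial Φ_2368(x) is the minimal polynomial of zeta_2368 over Q and has degree phi(2368) = 1152. So Q(zeta_2368) is a degree-1152 Galois extension with Galois group (Z/2368Z)^*. By CRT, (Z/2368Z)^* ≅ (Z/64Z)^* × (Z/37Z)^*. Each prime-power unit group is (Z/64Z)^* ≅ Z/2Z × Z/16Z; (Z/37Z)^* ≅ Z/36Z. Hence Gal(Q(zeta_2368)/Q) ≅ Z/2Z × Z/16Z × Z/36Z.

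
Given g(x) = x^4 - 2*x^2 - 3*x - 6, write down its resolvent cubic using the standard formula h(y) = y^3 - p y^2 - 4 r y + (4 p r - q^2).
h(y) = y^3 + 2*y^2 + 24*y + 39

Identify coefficients: p = -2, q = -3, r = -6.
Plug into h(y) = y^3 - p y^2 - 4 r y + (4 p r - q^2):
  h(y) = y^3 - (-2) y^2 - 4*(-6) y + (4*(-2)*(-6) - (-3)^2)
       = y^3 + (2) y^2 + (24) y + (39).
Simplifying: h(y) = y^3 + 2*y^2 + 24*y + 39.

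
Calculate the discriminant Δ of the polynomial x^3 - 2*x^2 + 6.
Δ = -780

For x^3 + a x^2 + b x + c the discriminant is Δ = 18 a b c - 4 a^3 c + a^2 b^2 - 4 b^3 - 27 c^2.
Plug a = -2, b = 0, c = 6:
  18*(-2)*(0)*(6) - 4*(-2)^3*(6) + (-2)^2*(0)^2 - 4*(0)^3 - 27*(6)^2
  = 0 + (192) + 0 + (0) + (-972)
  = -780.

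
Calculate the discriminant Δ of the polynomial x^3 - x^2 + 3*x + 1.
Δ = -176

For x^3 + a x^2 + b x + c the discriminant is Δ = 18 a b c - 4 a^3 c + a^2 b^2 - 4 b^3 - 27 c^2.
Plug a = -1, b = 3, c = 1:
  18*(-1)*(3)*(1) - 4*(-1)^3*(1) + (-1)^2*(3)^2 - 4*(3)^3 - 27*(1)^2
  = -54 + (4) + 9 + (-108) + (-27)
  = -176.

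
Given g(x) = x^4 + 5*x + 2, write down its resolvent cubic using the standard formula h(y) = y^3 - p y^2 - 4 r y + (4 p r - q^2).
h(y) = y^3 - 8*y - 25

Identify coefficients: p = 0, q = 5, r = 2.
Plug into h(y) = y^3 - p y^2 - 4 r y + (4 p r - q^2):
  h(y) = y^3 - (0) y^2 - 4*(2) y + (4*(0)*(2) - (5)^2)
       = y^3 + (0) y^2 + (-8) y + (-25).
Simplifying: h(y) = y^3 - 8*y - 25.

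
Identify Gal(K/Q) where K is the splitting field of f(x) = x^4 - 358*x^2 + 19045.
Gal(K/Q) = V_4 (Klein four-group, Z/2Z × Z/2Z)

f factors as (x^2 - 293)(x^2 - 65), so the splitting field is K = Q(sqrt(293), sqrt(65)). The elements 293, 65, 19045 are all non-squares in Q, so sqrt(293) and sqrt(65) generate independent quadratic extensions. Thus [K:Q] = 4 and Gal(K/Q) is generated by the two order-2 automorphisms sqrt(293) ↦ -sqrt(293) and sqrt(65) ↦ -sqrt(65), giving V_4.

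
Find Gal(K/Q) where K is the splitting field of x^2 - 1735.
Gal(K/Q) = Z/2Z (cyclic of order 2)

x^2 - 1735 is irreducible over Q since 1735 is not a rational square. The splitting field Q(sqrt(1735)) has degree 2 over Q, and its unique nontrivial automorphism is sqrt(1735) ↦ -sqrt(1735). Hence Gal(Q(sqrt(1735))/Q) = Z/2Z.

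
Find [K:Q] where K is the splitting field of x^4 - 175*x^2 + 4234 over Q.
[K:Q] = 4

f factors as (x^2 - 146)(x^2 - 29); the splitting field is K = Q(sqrt(146), sqrt(29)). Since 146, 29, and 4234 are all non-squares in Q, the three subfields Q(sqrt(146)), Q(sqrt(29)), Q(sqrt(4234)) are distinct degree-2 extensions, so [K:Q] = 4 (Klein four Galois group).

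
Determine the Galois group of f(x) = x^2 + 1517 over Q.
Gal(K/Q) = Z/2Z (cyclic of order 2)

x^2 + 1517 is irreducible over Q since -1517 is not a rational square. The splitting field Q(sqrt(-1517)) has degree 2 over Q, and its unique nontrivial automorphism is sqrt(-1517) ↦ -sqrt(-1517). Hence Gal(Q(sqrt(-1517))/Q) = Z/2Z.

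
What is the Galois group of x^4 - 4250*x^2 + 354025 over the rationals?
Gal(K/Q) = Z/2Z (cyclic of order 2)

f factors as (x^2 - 4165)(x^2 - 85), so the splitting field is K = Q(sqrt(4165), sqrt(85)). The squarefree part of 4165 is 85 and the squarefree part of 85 is also 85, so sqrt(4165) and sqrt(85) are both rational multiples of sqrt(85). Hence Q(sqrt(4165)) = Q(sqrt(85)) = Q(sqrt(85)), and the splitting field collapses to a single degree-2 extension with Galois group Z/2Z.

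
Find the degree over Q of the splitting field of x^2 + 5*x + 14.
[K:Q] = 2

The discriminant of x^2 + (5)*x + (14) is b^2 - 4c = 25 - (56) = -31. Since -31 is not a perfect square in Q, the polynomial is irreducible over Q. Its two roots generate a degree-2 extension, so [K:Q] = 2.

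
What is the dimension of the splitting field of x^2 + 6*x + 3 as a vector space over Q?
[K:Q] = 2

The discriminant of x^2 + (6)*x + (3) is b^2 - 4c = 36 - (12) = 24. Since 24 is not a perfect square in Q, the polynomial is irreducible over Q. Its two roots generate a degree-2 extension, so [K:Q] = 2.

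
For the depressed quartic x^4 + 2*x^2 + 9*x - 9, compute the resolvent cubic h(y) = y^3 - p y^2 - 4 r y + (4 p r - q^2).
h(y) = y^3 - 2*y^2 + 36*y - 153

Identify coefficients: p = 2, q = 9, r = -9.
Plug into h(y) = y^3 - p y^2 - 4 r y + (4 p r - q^2):
  h(y) = y^3 - (2) y^2 - 4*(-9) y + (4*(2)*(-9) - (9)^2)
       = y^3 + (-2) y^2 + (36) y + (-153).
Simplifying: h(y) = y^3 - 2*y^2 + 36*y - 153.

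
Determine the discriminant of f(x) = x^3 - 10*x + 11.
Δ = 733

For a depressed cubic x^3 + p x + q the discriminant is Δ = -4 p^3 - 27 q^2 = -4*(-10)^3 - 27*(11)^2 = 4000 - 3267 = 733.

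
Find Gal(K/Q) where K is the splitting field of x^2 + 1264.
Gal(K/Q) = Z/2Z (cyclic of order 2)

x^2 + 1264 is irreducible over Q since -1264 is not a rational square. The splitting field Q(sqrt(-1264)) has degree 2 over Q, and its unique nontrivial automorphism is sqrt(-1264) ↦ -sqrt(-1264). Hence Gal(Q(sqrt(-1264))/Q) = Z/2Z.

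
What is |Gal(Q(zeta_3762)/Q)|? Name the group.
|Gal(Q(zeta_3762)/Q)| = phi(3762) = 1080; group ≅ (Z/3762Z)^* ≅ Z/6Z × Z/10Z × Z/18Z

The n-th cyclotomic polynomial Φ_3762(x) is the minimal polynomial of zeta_3762 over Q and has degree phi(3762) = 1080. So Q(zeta_3762) is a degree-1080 Galois extension with Galois group (Z/3762Z)^*. By CRT, (Z/3762Z)^* ≅ (Z/2Z)^* × (Z/9Z)^* × (Z/11Z)^* × (Z/19Z)^*. Each prime-power unit group is (Z/2Z)^* ≅ trivial group (order 1); (Z/9Z)^* ≅ Z/6Z; (Z/11Z)^* ≅ Z/10Z; (Z/19Z)^* ≅ Z/18Z. Hence Gal(Q(zeta_3762)/Q) ≅ Z/6Z × Z/10Z × Z/18Z.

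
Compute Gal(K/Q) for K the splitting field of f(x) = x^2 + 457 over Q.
Gal(K/Q) = Z/2Z (cyclic of order 2)

x^2 + 457 is irreducible over Q since -457 is not a rational square. The splitting field Q(sqrt(-457)) has degree 2 over Q, and its unique nontrivial automorphism is sqrt(-457) ↦ -sqrt(-457). Hence Gal(Q(sqrt(-457))/Q) = Z/2Z.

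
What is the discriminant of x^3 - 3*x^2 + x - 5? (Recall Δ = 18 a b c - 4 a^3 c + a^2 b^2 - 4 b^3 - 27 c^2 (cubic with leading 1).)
Δ = -940

For x^3 + a x^2 + b x + c the discriminant is Δ = 18 a b c - 4 a^3 c + a^2 b^2 - 4 b^3 - 27 c^2.
Plug a = -3, b = 1, c = -5:
  18*(-3)*(1)*(-5) - 4*(-3)^3*(-5) + (-3)^2*(1)^2 - 4*(1)^3 - 27*(-5)^2
  = 270 + (-540) + 9 + (-4) + (-675)
  = -940.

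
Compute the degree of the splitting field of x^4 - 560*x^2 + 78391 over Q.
[K:Q] = 4

f factors as (x^2 - 277)(x^2 - 283); the splitting field is K = Q(sqrt(277), sqrt(283)). Since 277, 283, and 78391 are all non-squares in Q, the three subfields Q(sqrt(277)), Q(sqrt(283)), Q(sqrt(78391)) are distinct degree-2 extensions, so [K:Q] = 4 (Klein four Galois group).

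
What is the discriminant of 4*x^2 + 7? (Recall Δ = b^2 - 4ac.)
Δ = -112

For a quadratic a x^2 + b x + c the discriminant is Δ = b^2 - 4ac = (0)^2 - 4*(4)*(7) = 0 - (112) = -112.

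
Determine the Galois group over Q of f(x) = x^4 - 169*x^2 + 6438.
Gal(K/Q) = V_4 (Klein four-group, Z/2Z × Z/2Z)

f factors as (x^2 - 58)(x^2 - 111), so the splitting field is K = Q(sqrt(58), sqrt(111)). The elements 58, 111, 6438 are all non-squares in Q, so sqrt(58) and sqrt(111) generate independent quadratic extensions. Thus [K:Q] = 4 and Gal(K/Q) is generated by the two order-2 automorphisms sqrt(58) ↦ -sqrt(58) and sqrt(111) ↦ -sqrt(111), giving V_4.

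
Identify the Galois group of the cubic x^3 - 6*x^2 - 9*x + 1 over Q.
Gal(K/Q) = S_3 (symmetric group of order 6)

Compute the discriminant of x^3 + (-6)*x^2 + (-9)*x + (1): Δ = 7641. Since Δ is not a rational square, the Galois group is not contained in A_3; it must be the full S_3 (irreducibility of the cubic rules out anything smaller).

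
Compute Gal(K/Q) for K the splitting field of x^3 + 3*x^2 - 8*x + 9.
Gal(K/Q) = S_3 (symmetric group of order 6)

Compute the discriminant of x^3 + (3)*x^2 + (-8)*x + (9): Δ = -4423. Since Δ is not a rational square, the Galois group is not contained in A_3; it must be the full S_3 (irreducibility of the cubic rules out anything smaller).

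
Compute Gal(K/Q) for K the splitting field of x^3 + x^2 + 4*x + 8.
Gal(K/Q) = S_3 (symmetric group of order 6)

Compute the discriminant of x^3 + (1)*x^2 + (4)*x + (8): Δ = -1424. Since Δ is not a rational square, the Galois group is not contained in A_3; it must be the full S_3 (irreducibility of the cubic rules out anything smaller).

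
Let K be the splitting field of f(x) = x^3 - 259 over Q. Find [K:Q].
[K:Q] = 6

x^3 - 259 has one real root r = 259^(1/3) and two complex roots r*zeta_3, r*zeta_3^2 where zeta_3 = e^(2*pi*i/3). The splitting field is Q(r, zeta_3). [Q(r):Q] = 3 and [Q(zeta_3):Q] = 2 with gcd = 1, so [Q(r, zeta_3):Q] = 3 * 2 = 6.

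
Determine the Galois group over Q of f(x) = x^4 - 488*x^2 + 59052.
Gal(K/Q) = V_4 (Klein four-group, Z/2Z × Z/2Z)

f factors as (x^2 - 222)(x^2 - 266), so the splitting field is K = Q(sqrt(222), sqrt(266)). The elements 222, 266, 59052 are all non-squares in Q, so sqrt(222) and sqrt(266) generate independent quadratic extensions. Thus [K:Q] = 4 and Gal(K/Q) is generated by the two order-2 automorphisms sqrt(222) ↦ -sqrt(222) and sqrt(266) ↦ -sqrt(266), giving V_4.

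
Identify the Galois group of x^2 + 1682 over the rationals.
Gal(K/Q) = Z/2Z (cyclic of order 2)

x^2 + 1682 is irreducible over Q since -1682 is not a rational square. The splitting field Q(sqrt(-1682)) has degree 2 over Q, and its unique nontrivial automorphism is sqrt(-1682) ↦ -sqrt(-1682). Hence Gal(Q(sqrt(-1682))/Q) = Z/2Z.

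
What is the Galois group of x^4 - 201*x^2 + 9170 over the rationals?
Gal(K/Q) = V_4 (Klein four-group, Z/2Z × Z/2Z)

f factors as (x^2 - 70)(x^2 - 131), so the splitting field is K = Q(sqrt(70), sqrt(131)). The elements 70, 131, 9170 are all non-squares in Q, so sqrt(70) and sqrt(131) generate independent quadratic extensions. Thus [K:Q] = 4 and Gal(K/Q) is generated by the two order-2 automorphisms sqrt(70) ↦ -sqrt(70) and sqrt(131) ↦ -sqrt(131), giving V_4.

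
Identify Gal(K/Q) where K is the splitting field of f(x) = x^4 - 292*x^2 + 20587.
Gal(K/Q) = V_4 (Klein four-group, Z/2Z × Z/2Z)

f factors as (x^2 - 173)(x^2 - 119), so the splitting field is K = Q(sqrt(173), sqrt(119)). The elements 173, 119, 20587 are all non-squares in Q, so sqrt(173) and sqrt(119) generate independent quadratic extensions. Thus [K:Q] = 4 and Gal(K/Q) is generated by the two order-2 automorphisms sqrt(173) ↦ -sqrt(173) and sqrt(119) ↦ -sqrt(119), giving V_4.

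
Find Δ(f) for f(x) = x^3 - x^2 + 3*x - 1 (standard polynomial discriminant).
Δ = -76

For x^3 + a x^2 + b x + c the discriminant is Δ = 18 a b c - 4 a^3 c + a^2 b^2 - 4 b^3 - 27 c^2.
Plug a = -1, b = 3, c = -1:
  18*(-1)*(3)*(-1) - 4*(-1)^3*(-1) + (-1)^2*(3)^2 - 4*(3)^3 - 27*(-1)^2
  = 54 + (-4) + 9 + (-108) + (-27)
  = -76.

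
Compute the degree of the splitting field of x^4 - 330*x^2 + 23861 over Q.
[K:Q] = 4

f factors as (x^2 - 223)(x^2 - 107); the splitting field is K = Q(sqrt(223), sqrt(107)). Since 223, 107, and 23861 are all non-squares in Q, the three subfields Q(sqrt(223)), Q(sqrt(107)), Q(sqrt(23861)) are distinct degree-2 extensions, so [K:Q] = 4 (Klein four Galois group).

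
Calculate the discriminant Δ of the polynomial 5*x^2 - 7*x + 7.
Δ = -91

For a quadratic a x^2 + b x + c the discriminant is Δ = b^2 - 4ac = (-7)^2 - 4*(5)*(7) = 49 - (140) = -91.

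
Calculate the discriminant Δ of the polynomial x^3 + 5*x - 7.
Δ = -1823

For a depressed cubic x^3 + p x + q the discriminant is Δ = -4 p^3 - 27 q^2 = -4*(5)^3 - 27*(-7)^2 = -500 - 1323 = -1823.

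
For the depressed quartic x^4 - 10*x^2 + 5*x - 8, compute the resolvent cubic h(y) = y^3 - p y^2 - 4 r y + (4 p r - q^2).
h(y) = y^3 + 10*y^2 + 32*y + 295

Identify coefficients: p = -10, q = 5, r = -8.
Plug into h(y) = y^3 - p y^2 - 4 r y + (4 p r - q^2):
  h(y) = y^3 - (-10) y^2 - 4*(-8) y + (4*(-10)*(-8) - (5)^2)
       = y^3 + (10) y^2 + (32) y + (295).
Simplifying: h(y) = y^3 + 10*y^2 + 32*y + 295.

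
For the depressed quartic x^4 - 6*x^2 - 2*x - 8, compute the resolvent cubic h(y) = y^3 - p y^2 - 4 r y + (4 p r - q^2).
h(y) = y^3 + 6*y^2 + 32*y + 188

Identify coefficients: p = -6, q = -2, r = -8.
Plug into h(y) = y^3 - p y^2 - 4 r y + (4 p r - q^2):
  h(y) = y^3 - (-6) y^2 - 4*(-8) y + (4*(-6)*(-8) - (-2)^2)
       = y^3 + (6) y^2 + (32) y + (188).
Simplifying: h(y) = y^3 + 6*y^2 + 32*y + 188.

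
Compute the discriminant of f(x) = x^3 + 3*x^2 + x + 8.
Δ = -2155

For x^3 + a x^2 + b x + c the discriminant is Δ = 18 a b c - 4 a^3 c + a^2 b^2 - 4 b^3 - 27 c^2.
Plug a = 3, b = 1, c = 8:
  18*(3)*(1)*(8) - 4*(3)^3*(8) + (3)^2*(1)^2 - 4*(1)^3 - 27*(8)^2
  = 432 + (-864) + 9 + (-4) + (-1728)
  = -2155.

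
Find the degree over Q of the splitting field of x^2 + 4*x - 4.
[K:Q] = 2

The discriminant of x^2 + (4)*x + (-4) is b^2 - 4c = 16 - (-16) = 32. Since 32 is not a perfect square in Q, the polynomial is irreducible over Q. Its two roots generate a degree-2 extension, so [K:Q] = 2.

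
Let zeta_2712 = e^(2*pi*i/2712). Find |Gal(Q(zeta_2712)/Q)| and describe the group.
|Gal(Q(zeta_2712)/Q)| = phi(2712) = 896; group ≅ (Z/2712Z)^* ≅ Z/2Z × Z/2Z × Z/2Z × Z/112Z

The n-th cyclotomic polynomial Φ_2712(x) is the minimal polynomial of zeta_2712 over Q and has degree phi(2712) = 896. So Q(zeta_2712) is a degree-896 Galois extension with Galois group (Z/2712Z)^*. By CRT, (Z/2712Z)^* ≅ (Z/8Z)^* × (Z/3Z)^* × (Z/113Z)^*. Each prime-power unit group is (Z/8Z)^* ≅ Z/2Z × Z/2Z; (Z/3Z)^* ≅ Z/2Z; (Z/113Z)^* ≅ Z/112Z. Hence Gal(Q(zeta_2712)/Q) ≅ Z/2Z × Z/2Z × Z/2Z × Z/112Z.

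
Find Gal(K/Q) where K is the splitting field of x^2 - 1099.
Gal(K/Q) = Z/2Z (cyclic of order 2)

x^2 - 1099 is irreducible over Q since 1099 is not a rational square. The splitting field Q(sqrt(1099)) has degree 2 over Q, and its unique nontrivial automorphism is sqrt(1099) ↦ -sqrt(1099). Hence Gal(Q(sqrt(1099))/Q) = Z/2Z.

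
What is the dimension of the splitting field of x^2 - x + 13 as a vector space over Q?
[K:Q] = 2

The discriminant of x^2 + (-1)*x + (13) is b^2 - 4c = 1 - (52) = -51. Since -51 is not a perfect square in Q, the polynomial is irreducible over Q. Its two roots generate a degree-2 extension, so [K:Q] = 2.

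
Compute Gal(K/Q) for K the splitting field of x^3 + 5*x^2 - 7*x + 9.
Gal(K/Q) = S_3 (symmetric group of order 6)

Compute the discriminant of x^3 + (5)*x^2 + (-7)*x + (9): Δ = -9760. Since Δ is not a rational square, the Galois group is not contained in A_3; it must be the full S_3 (irreducibility of the cubic rules out anything smaller).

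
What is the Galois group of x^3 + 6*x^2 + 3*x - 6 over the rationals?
Gal(K/Q) = S_3 (symmetric group of order 6)

Compute the discriminant of x^3 + (6)*x^2 + (3)*x + (-6): Δ = 2484. Since Δ is not a rational square, the Galois group is not contained in A_3; it must be the full S_3 (irreducibility of the cubic rules out anything smaller).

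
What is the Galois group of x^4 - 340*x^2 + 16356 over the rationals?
Gal(K/Q) = V_4 (Klein four-group, Z/2Z × Z/2Z)

f factors as (x^2 - 58)(x^2 - 282), so the splitting field is K = Q(sqrt(58), sqrt(282)). The elements 58, 282, 16356 are all non-squares in Q, so sqrt(58) and sqrt(282) generate independent quadratic extensions. Thus [K:Q] = 4 and Gal(K/Q) is generated by the two order-2 automorphisms sqrt(58) ↦ -sqrt(58) and sqrt(282) ↦ -sqrt(282), giving V_4.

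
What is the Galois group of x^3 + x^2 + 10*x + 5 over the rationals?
Gal(K/Q) = S_3 (symmetric group of order 6)

Compute the discriminant of x^3 + (1)*x^2 + (10)*x + (5): Δ = -3695. Since Δ is not a rational square, the Galois group is not contained in A_3; it must be the full S_3 (irreducibility of the cubic rules out anything smaller).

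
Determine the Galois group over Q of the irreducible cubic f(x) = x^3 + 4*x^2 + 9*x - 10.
Gal(K/Q) = S_3 (symmetric group of order 6)

Compute the discriminant of x^3 + (4)*x^2 + (9)*x + (-10): Δ = -8240. Since Δ is not a rational square, the Galois group is not contained in A_3; it must be the full S_3 (irreducibility of the cubic rules out anything smaller).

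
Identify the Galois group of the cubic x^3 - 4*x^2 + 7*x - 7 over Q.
Gal(K/Q) = S_3 (symmetric group of order 6)

Compute the discriminant of x^3 + (-4)*x^2 + (7)*x + (-7): Δ = -175. Since Δ is not a rational square, the Galois group is not contained in A_3; it must be the full S_3 (irreducibility of the cubic rules out anything smaller).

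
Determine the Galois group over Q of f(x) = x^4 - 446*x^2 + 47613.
Gal(K/Q) = V_4 (Klein four-group, Z/2Z × Z/2Z)

f factors as (x^2 - 177)(x^2 - 269), so the splitting field is K = Q(sqrt(177), sqrt(269)). The elements 177, 269, 47613 are all non-squares in Q, so sqrt(177) and sqrt(269) generate independent quadratic extensions. Thus [K:Q] = 4 and Gal(K/Q) is generated by the two order-2 automorphisms sqrt(177) ↦ -sqrt(177) and sqrt(269) ↦ -sqrt(269), giving V_4.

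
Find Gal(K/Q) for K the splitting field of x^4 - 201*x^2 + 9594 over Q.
Gal(K/Q) = V_4 (Klein four-group, Z/2Z × Z/2Z)

f factors as (x^2 - 123)(x^2 - 78), so the splitting field is K = Q(sqrt(123), sqrt(78)). The elements 123, 78, 9594 are all non-squares in Q, so sqrt(123) and sqrt(78) generate independent quadratic extensions. Thus [K:Q] = 4 and Gal(K/Q) is generated by the two order-2 automorphisms sqrt(123) ↦ -sqrt(123) and sqrt(78) ↦ -sqrt(78), giving V_4.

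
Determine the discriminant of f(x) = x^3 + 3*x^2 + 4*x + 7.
Δ = -679

For x^3 + a x^2 + b x + c the discriminant is Δ = 18 a b c - 4 a^3 c + a^2 b^2 - 4 b^3 - 27 c^2.
Plug a = 3, b = 4, c = 7:
  18*(3)*(4)*(7) - 4*(3)^3*(7) + (3)^2*(4)^2 - 4*(4)^3 - 27*(7)^2
  = 1512 + (-756) + 144 + (-256) + (-1323)
  = -679.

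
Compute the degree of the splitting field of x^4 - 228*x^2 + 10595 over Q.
[K:Q] = 4

f factors as (x^2 - 65)(x^2 - 163); the splitting field is K = Q(sqrt(65), sqrt(163)). Since 65, 163, and 10595 are all non-squares in Q, the three subfields Q(sqrt(65)), Q(sqrt(163)), Q(sqrt(10595)) are distinct degree-2 extensions, so [K:Q] = 4 (Klein four Galois group).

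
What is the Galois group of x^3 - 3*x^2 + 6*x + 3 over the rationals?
Gal(K/Q) = S_3 (symmetric group of order 6)

Compute the discriminant of x^3 + (-3)*x^2 + (6)*x + (3): Δ = -1431. Since Δ is not a rational square, the Galois group is not contained in A_3; it must be the full S_3 (irreducibility of the cubic rules out anything smaller).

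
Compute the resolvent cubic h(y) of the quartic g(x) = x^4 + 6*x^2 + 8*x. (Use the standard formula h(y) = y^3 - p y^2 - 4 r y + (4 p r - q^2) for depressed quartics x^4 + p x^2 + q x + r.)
h(y) = y^3 - 6*y^2 - 64

Identify coefficients: p = 6, q = 8, r = 0.
Plug into h(y) = y^3 - p y^2 - 4 r y + (4 p r - q^2):
  h(y) = y^3 - (6) y^2 - 4*(0) y + (4*(6)*(0) - (8)^2)
       = y^3 + (-6) y^2 + (0) y + (-64).
Simplifying: h(y) = y^3 - 6*y^2 - 64.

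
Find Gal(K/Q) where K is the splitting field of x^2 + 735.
Gal(K/Q) = Z/2Z (cyclic of order 2)

x^2 + 735 is irreducible over Q since -735 is not a rational square. The splitting field Q(sqrt(-735)) has degree 2 over Q, and its unique nontrivial automorphism is sqrt(-735) ↦ -sqrt(-735). Hence Gal(Q(sqrt(-735))/Q) = Z/2Z.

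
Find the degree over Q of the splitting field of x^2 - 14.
[K:Q] = 2

The discriminant of x^2 + (0)*x + (-14) is b^2 - 4c = 0 - (-56) = 56. Since 56 is not a perfect square in Q, the polynomial is irreducible over Q. Its two roots generate a degree-2 extension, so [K:Q] = 2.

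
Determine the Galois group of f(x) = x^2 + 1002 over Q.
Gal(K/Q) = Z/2Z (cyclic of order 2)

x^2 + 1002 is irreducible over Q since -1002 is not a rational square. The splitting field Q(sqrt(-1002)) has degree 2 over Q, and its unique nontrivial automorphism is sqrt(-1002) ↦ -sqrt(-1002). Hence Gal(Q(sqrt(-1002))/Q) = Z/2Z.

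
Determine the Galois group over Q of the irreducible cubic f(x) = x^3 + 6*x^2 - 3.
Gal(K/Q) = S_3 (symmetric group of order 6)

Compute the discriminant of x^3 + (6)*x^2 + (0)*x + (-3): Δ = 2349. Since Δ is not a rational square, the Galois group is not contained in A_3; it must be the full S_3 (irreducibility of the cubic rules out anything smaller).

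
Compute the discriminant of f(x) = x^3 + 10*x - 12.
Δ = -7888

For a depressed cubic x^3 + p x + q the discriminant is Δ = -4 p^3 - 27 q^2 = -4*(10)^3 - 27*(-12)^2 = -4000 - 3888 = -7888.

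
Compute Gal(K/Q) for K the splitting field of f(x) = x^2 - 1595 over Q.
Gal(K/Q) = Z/2Z (cyclic of order 2)

x^2 - 1595 is irreducible over Q since 1595 is not a rational square. The splitting field Q(sqrt(1595)) has degree 2 over Q, and its unique nontrivial automorphism is sqrt(1595) ↦ -sqrt(1595). Hence Gal(Q(sqrt(1595))/Q) = Z/2Z.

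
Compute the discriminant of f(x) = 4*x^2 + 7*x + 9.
Δ = -95

For a quadratic a x^2 + b x + c the discriminant is Δ = b^2 - 4ac = (7)^2 - 4*(4)*(9) = 49 - (144) = -95.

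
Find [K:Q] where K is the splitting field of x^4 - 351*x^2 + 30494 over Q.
[K:Q] = 4

f factors as (x^2 - 193)(x^2 - 158); the splitting field is K = Q(sqrt(193), sqrt(158)). Since 193, 158, and 30494 are all non-squares in Q, the three subfields Q(sqrt(193)), Q(sqrt(158)), Q(sqrt(30494)) are distinct degree-2 extensions, so [K:Q] = 4 (Klein four Galois group).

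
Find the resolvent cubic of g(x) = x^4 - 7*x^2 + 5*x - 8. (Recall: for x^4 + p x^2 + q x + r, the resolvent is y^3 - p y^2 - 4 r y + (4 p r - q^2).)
h(y) = y^3 + 7*y^2 + 32*y + 199

Identify coefficients: p = -7, q = 5, r = -8.
Plug into h(y) = y^3 - p y^2 - 4 r y + (4 p r - q^2):
  h(y) = y^3 - (-7) y^2 - 4*(-8) y + (4*(-7)*(-8) - (5)^2)
       = y^3 + (7) y^2 + (32) y + (199).
Simplifying: h(y) = y^3 + 7*y^2 + 32*y + 199.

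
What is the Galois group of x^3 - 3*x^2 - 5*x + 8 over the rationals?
Gal(K/Q) = S_3 (symmetric group of order 6)

Compute the discriminant of x^3 + (-3)*x^2 + (-5)*x + (8): Δ = 2021. Since Δ is not a rational square, the Galois group is not contained in A_3; it must be the full S_3 (irreducibility of the cubic rules out anything smaller).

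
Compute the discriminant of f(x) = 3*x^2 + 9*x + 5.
Δ = 21

For a quadratic a x^2 + b x + c the discriminant is Δ = b^2 - 4ac = (9)^2 - 4*(3)*(5) = 81 - (60) = 21.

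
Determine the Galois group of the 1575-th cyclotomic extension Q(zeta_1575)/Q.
|Gal(Q(zeta_1575)/Q)| = phi(1575) = 720; group ≅ (Z/1575Z)^* ≅ Z/6Z × Z/6Z × Z/20Z

The n-th cyclotomic polynomial Φ_1575(x) is the minimal polynomial of zeta_1575 over Q and has degree phi(1575) = 720. So Q(zeta_1575) is a degree-720 Galois extension with Galois group (Z/1575Z)^*. By CRT, (Z/1575Z)^* ≅ (Z/9Z)^* × (Z/25Z)^* × (Z/7Z)^*. Each prime-power unit group is (Z/9Z)^* ≅ Z/6Z; (Z/25Z)^* ≅ Z/20Z; (Z/7Z)^* ≅ Z/6Z. Hence Gal(Q(zeta_1575)/Q) ≅ Z/6Z × Z/6Z × Z/20Z.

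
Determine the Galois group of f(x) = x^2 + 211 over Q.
Gal(K/Q) = Z/2Z (cyclic of order 2)

x^2 + 211 is irreducible over Q since -211 is not a rational square. The splitting field Q(sqrt(-211)) has degree 2 over Q, and its unique nontrivial automorphism is sqrt(-211) ↦ -sqrt(-211). Hence Gal(Q(sqrt(-211))/Q) = Z/2Z.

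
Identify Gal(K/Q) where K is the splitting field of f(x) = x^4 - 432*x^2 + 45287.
Gal(K/Q) = V_4 (Klein four-group, Z/2Z × Z/2Z)

f factors as (x^2 - 253)(x^2 - 179), so the splitting field is K = Q(sqrt(253), sqrt(179)). The elements 253, 179, 45287 are all non-squares in Q, so sqrt(253) and sqrt(179) generate independent quadratic extensions. Thus [K:Q] = 4 and Gal(K/Q) is generated by the two order-2 automorphisms sqrt(253) ↦ -sqrt(253) and sqrt(179) ↦ -sqrt(179), giving V_4.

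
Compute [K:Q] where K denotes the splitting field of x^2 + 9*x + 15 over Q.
[K:Q] = 2

The discriminant of x^2 + (9)*x + (15) is b^2 - 4c = 81 - (60) = 21. Since 21 is not a perfect square in Q, the polynomial is irreducible over Q. Its two roots generate a degree-2 extension, so [K:Q] = 2.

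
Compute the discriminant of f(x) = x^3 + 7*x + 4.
Δ = -1804

For a depressed cubic x^3 + p x + q the discriminant is Δ = -4 p^3 - 27 q^2 = -4*(7)^3 - 27*(4)^2 = -1372 - 432 = -1804.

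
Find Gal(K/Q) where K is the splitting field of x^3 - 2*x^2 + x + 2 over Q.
Gal(K/Q) = S_3 (symmetric group of order 6)

Compute the discriminant of x^3 + (-2)*x^2 + (1)*x + (2): Δ = -116. Since Δ is not a rational square, the Galois group is not contained in A_3; it must be the full S_3 (irreducibility of the cubic rules out anything smaller).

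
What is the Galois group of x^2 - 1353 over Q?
Gal(K/Q) = Z/2Z (cyclic of order 2)

x^2 - 1353 is irreducible over Q since 1353 is not a rational square. The splitting field Q(sqrt(1353)) has degree 2 over Q, and its unique nontrivial automorphism is sqrt(1353) ↦ -sqrt(1353). Hence Gal(Q(sqrt(1353))/Q) = Z/2Z.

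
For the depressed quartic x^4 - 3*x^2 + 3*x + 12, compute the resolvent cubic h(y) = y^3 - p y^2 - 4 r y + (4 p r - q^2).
h(y) = y^3 + 3*y^2 - 48*y - 153

Identify coefficients: p = -3, q = 3, r = 12.
Plug into h(y) = y^3 - p y^2 - 4 r y + (4 p r - q^2):
  h(y) = y^3 - (-3) y^2 - 4*(12) y + (4*(-3)*(12) - (3)^2)
       = y^3 + (3) y^2 + (-48) y + (-153).
Simplifying: h(y) = y^3 + 3*y^2 - 48*y - 153.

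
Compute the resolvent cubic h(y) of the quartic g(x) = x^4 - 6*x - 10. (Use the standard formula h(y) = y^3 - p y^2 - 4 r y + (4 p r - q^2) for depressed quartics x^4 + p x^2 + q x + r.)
h(y) = y^3 + 40*y - 36

Identify coefficients: p = 0, q = -6, r = -10.
Plug into h(y) = y^3 - p y^2 - 4 r y + (4 p r - q^2):
  h(y) = y^3 - (0) y^2 - 4*(-10) y + (4*(0)*(-10) - (-6)^2)
       = y^3 + (0) y^2 + (40) y + (-36).
Simplifying: h(y) = y^3 + 40*y - 36.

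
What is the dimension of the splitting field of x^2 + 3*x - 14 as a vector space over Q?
[K:Q] = 2

The discriminant of x^2 + (3)*x + (-14) is b^2 - 4c = 9 - (-56) = 65. Since 65 is not a perfect square in Q, the polynomial is irreducible over Q. Its two roots generate a degree-2 extension, so [K:Q] = 2.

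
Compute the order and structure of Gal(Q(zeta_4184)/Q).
|Gal(Q(zeta_4184)/Q)| = phi(4184) = 2088; group ≅ (Z/4184Z)^* ≅ Z/2Z × Z/2Z × Z/522Z

The n-th cyclotomic polynomial Φ_4184(x) is the minimal polynomial of zeta_4184 over Q and has degree phi(4184) = 2088. So Q(zeta_4184) is a degree-2088 Galois extension with Galois group (Z/4184Z)^*. By CRT, (Z/4184Z)^* ≅ (Z/8Z)^* × (Z/523Z)^*. Each prime-power unit group is (Z/8Z)^* ≅ Z/2Z × Z/2Z; (Z/523Z)^* ≅ Z/522Z. Hence Gal(Q(zeta_4184)/Q) ≅ Z/2Z × Z/2Z × Z/522Z.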